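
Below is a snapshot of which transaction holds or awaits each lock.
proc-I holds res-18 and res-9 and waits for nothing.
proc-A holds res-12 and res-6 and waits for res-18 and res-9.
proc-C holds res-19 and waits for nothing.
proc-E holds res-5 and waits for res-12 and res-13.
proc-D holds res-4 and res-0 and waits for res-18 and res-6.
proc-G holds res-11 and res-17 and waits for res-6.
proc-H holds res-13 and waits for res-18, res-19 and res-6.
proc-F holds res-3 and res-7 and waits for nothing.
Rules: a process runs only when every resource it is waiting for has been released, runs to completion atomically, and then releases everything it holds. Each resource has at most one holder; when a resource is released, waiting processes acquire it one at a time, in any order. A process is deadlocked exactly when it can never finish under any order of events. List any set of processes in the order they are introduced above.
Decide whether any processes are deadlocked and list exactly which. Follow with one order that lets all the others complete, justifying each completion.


Nothing here is deadlocked.
Key observation: no waiting chain loops back on itself — every chain ends at a process that waits on nothing, so everyone eventually runs.
One completion order for the rest: proc-F, proc-I, proc-A, proc-C, proc-D, proc-H, proc-E, proc-G.
Walking it through:
  proc-F waits on nothing -> runs at once and releases res-3 and res-7
  proc-I waits on nothing -> runs at once and releases res-18 and res-9
  proc-A waits on res-18 and res-9 — all released -> runs and releases res-12 and res-6
  proc-C waits on nothing -> runs at once and releases res-19
  proc-D waits on res-18 and res-6 — all released -> runs and releases res-4 and res-0
  proc-H waits on res-18, res-19 and res-6 — all released -> runs and releases res-13
  proc-E waits on res-12 and res-13 — all released -> runs and releases res-5
  proc-G waits on res-6 — all released -> runs and releases res-11 and res-17


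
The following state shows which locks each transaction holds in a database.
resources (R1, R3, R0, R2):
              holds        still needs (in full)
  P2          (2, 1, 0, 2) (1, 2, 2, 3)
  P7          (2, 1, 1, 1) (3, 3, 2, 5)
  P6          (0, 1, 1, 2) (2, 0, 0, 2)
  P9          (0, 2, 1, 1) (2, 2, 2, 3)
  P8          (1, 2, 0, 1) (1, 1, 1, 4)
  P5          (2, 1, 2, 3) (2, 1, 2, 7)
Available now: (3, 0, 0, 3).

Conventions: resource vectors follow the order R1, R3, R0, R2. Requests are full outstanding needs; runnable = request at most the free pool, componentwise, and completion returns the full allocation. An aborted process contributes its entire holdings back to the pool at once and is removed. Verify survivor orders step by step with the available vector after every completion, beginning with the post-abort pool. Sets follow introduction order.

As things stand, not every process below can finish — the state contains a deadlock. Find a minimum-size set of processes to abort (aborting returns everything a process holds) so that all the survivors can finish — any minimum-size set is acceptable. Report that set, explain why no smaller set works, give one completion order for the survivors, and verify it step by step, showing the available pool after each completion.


The answer: abort P9.
Key observation: P5 was stuck for good until P9 gave back (0, 2, 1, 1); in the order shown it finishes at step 3.
Why nothing smaller works: aborting no one leaves the state deadlocked as given.
One survivor order: P6, P8, P5, P2, P7. Check, step by step (post-abort pool first):
  pool = (3, 2, 1, 4)
  run P6 (needs (2, 0, 0, 2), free (3, 2, 1, 4)); after release of (0, 1, 1, 2) the pool is (3, 3, 2, 6)
  run P8 (needs (1, 1, 1, 4), free (3, 3, 2, 6)); after release of (1, 2, 0, 1) the pool is (4, 5, 2, 7)
  run P5 (needs (2, 1, 2, 7), free (4, 5, 2, 7)); after release of (2, 1, 2, 3) the pool is (6, 6, 4, 10)
  run P2 (needs (1, 2, 2, 3), free (6, 6, 4, 10)); after release of (2, 1, 0, 2) the pool is (8, 7, 4, 12)
  run P7 (needs (3, 3, 2, 5), free (8, 7, 4, 12)); after release of (2, 1, 1, 1) the pool is (10, 8, 5, 13)


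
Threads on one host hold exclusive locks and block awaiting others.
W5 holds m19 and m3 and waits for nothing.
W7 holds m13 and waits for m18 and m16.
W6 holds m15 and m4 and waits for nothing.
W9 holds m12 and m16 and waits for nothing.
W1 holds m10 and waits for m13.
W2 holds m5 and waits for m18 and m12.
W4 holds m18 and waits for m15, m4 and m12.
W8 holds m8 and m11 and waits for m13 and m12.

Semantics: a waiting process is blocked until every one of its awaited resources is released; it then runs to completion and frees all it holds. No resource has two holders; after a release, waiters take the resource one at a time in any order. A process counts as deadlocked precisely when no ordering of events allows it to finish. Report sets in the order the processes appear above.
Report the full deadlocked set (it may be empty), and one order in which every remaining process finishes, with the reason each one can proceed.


The deadlocked set is empty.
Key observation: the wait graph is acyclic; completion cascades from the unblocked processes through everyone else.
The rest can finish in the order W9, W6, W4, W7, W5, W2, W8, W1.
Step-by-step check:
  W9: no waits; runs immediately, freeing m12 and m16
  W6: no waits; runs immediately, freeing m15 and m4
  W4: everything it awaited (m15, m4 and m12) is free; runs, freeing m18
  W7: everything it awaited (m18 and m16) is free; runs, freeing m13
  W5: no waits; runs immediately, freeing m19 and m3
  W2: everything it awaited (m18 and m12) is free; runs, freeing m5
  W8: everything it awaited (m13 and m12) is free; runs, freeing m8 and m11
  W1: everything it awaited (m13) is free; runs, freeing m10


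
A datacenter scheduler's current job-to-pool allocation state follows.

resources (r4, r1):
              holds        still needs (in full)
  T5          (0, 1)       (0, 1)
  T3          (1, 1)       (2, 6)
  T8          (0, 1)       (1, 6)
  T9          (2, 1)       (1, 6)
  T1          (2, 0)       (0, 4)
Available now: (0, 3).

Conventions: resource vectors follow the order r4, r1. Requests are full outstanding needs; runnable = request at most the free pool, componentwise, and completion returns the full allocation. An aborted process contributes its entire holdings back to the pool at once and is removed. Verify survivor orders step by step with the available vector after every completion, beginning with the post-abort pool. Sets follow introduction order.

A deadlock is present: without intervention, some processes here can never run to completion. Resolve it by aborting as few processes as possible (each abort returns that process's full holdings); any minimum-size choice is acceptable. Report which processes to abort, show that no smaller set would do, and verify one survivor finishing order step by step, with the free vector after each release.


Abort T3 and T9.
Key observation: the returned (3, 2) from T3 and T9 is what brings T8 — unrunnable before, under any order — into play at step 2.
Minimality, checking each single-abort alternative: T5 alone leaves T3 blocked (short on r1); T3 alone leaves T8 blocked (short on r1); T8 alone leaves T3 blocked (short on r1); T9 alone leaves T3 blocked (short on r1); T1 alone leaves T3 blocked (short on r1).
Survivors finish in the order: T5, T8, T1. Step-by-step check (pool after the aborts first):
  pool = (3, 5)
  run T5 (needs (0, 1), free (3, 5)); after release of (0, 1) the pool is (3, 6)
  run T8 (needs (1, 6), free (3, 6)); after release of (0, 1) the pool is (3, 7)
  run T1 (needs (0, 4), free (3, 7)); after release of (2, 0) the pool is (5, 7)


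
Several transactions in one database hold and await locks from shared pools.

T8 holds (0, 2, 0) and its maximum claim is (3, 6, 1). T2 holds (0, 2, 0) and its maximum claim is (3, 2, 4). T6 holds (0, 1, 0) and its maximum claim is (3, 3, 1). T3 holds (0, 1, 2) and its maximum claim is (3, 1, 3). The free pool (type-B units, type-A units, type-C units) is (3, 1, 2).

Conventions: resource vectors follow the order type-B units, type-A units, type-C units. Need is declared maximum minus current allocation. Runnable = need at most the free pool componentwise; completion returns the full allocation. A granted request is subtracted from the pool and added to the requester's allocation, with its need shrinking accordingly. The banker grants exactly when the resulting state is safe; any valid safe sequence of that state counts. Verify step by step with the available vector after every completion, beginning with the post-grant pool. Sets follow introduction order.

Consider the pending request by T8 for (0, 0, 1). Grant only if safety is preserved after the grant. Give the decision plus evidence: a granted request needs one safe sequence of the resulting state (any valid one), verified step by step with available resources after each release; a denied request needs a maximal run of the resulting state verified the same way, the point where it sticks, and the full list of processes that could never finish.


DENY — the pretend-granted state is unsafe.
Key observation: after T3, T6 the pool peaks at (3, 3, 3), and each blocked process is short somewhere: T8 on type-A units; T2 on type-C units.
Pretend the grant happened; the run T3, T6 goes as far as possible. Step-by-step check:
  pool = (3, 1, 1)
  T3: need (3, 0, 1) fits (3, 1, 1); releases (0, 1, 2), pool now (3, 2, 3)
  T6: need (3, 2, 1) fits (3, 2, 3); releases (0, 1, 0), pool now (3, 3, 3)
  T8 cannot run: need (3, 4, 0) vs free (3, 3, 3) (insufficient type-A units)
  T2 cannot run: need (3, 0, 4) vs free (3, 3, 3) (insufficient type-C units)
Had the request been granted, T8 and T2 could never finish.


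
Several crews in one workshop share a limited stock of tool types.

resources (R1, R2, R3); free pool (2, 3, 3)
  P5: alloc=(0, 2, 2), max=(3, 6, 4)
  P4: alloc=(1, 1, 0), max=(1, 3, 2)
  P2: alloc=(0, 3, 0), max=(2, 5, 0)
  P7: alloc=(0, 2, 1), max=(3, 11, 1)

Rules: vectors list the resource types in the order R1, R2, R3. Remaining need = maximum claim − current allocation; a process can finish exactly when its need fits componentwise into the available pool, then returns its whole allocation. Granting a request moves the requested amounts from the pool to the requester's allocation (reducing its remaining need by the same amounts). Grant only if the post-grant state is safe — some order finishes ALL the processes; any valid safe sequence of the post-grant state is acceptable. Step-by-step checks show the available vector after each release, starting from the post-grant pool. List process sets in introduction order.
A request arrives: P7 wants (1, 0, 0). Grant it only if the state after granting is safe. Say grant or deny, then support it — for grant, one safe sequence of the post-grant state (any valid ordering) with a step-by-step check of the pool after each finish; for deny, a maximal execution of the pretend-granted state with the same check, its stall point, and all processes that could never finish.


DENY: after the grant no complete ordering would exist.
Key observation: after P4, P2 the pool peaks at (2, 7, 3), and each blocked process is short somewhere: P5 on R1; P7 on R2.
After a pretend grant, a maximal execution: P4, P2 — then nothing else fits. Walking it through:
  pool = (1, 3, 3)
  P4: need (0, 2, 2) fits (1, 3, 3); releases (1, 1, 0), pool now (2, 4, 3)
  P2: need (2, 2, 0) fits (2, 4, 3); releases (0, 3, 0), pool now (2, 7, 3)
  blocked: P5 wants (3, 4, 2), pool (2, 7, 3) — not enough R1
  blocked: P7 wants (2, 9, 0), pool (2, 7, 3) — not enough R2
Post-grant, the permanently blocked set is P5 and P7.


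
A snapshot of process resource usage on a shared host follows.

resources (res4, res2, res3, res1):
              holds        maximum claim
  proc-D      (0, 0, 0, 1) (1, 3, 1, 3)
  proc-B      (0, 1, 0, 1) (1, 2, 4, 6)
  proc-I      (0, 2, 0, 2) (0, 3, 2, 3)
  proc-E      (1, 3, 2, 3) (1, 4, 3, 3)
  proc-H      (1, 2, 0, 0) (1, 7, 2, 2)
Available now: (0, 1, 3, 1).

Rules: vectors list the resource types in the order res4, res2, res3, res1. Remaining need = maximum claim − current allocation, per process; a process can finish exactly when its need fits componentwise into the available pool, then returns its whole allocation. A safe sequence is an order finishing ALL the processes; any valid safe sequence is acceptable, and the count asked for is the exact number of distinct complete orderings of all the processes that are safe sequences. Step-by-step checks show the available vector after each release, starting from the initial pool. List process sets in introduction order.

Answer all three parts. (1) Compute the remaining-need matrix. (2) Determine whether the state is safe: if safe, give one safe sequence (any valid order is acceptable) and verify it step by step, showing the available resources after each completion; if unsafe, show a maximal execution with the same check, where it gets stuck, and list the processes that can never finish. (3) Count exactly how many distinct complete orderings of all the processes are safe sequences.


(1) Outstanding need per process (order res4, res2, res3, res1):
  proc-D: (1, 3, 1, 2)
  proc-B: (1, 1, 4, 5)
  proc-I: (0, 1, 2, 1)
  proc-E: (0, 1, 1, 0)
  proc-H: (0, 5, 2, 2)
(2) SAFE. One safe sequence: proc-I, proc-E, proc-H, proc-B, proc-D.
Key observation: proc-I marks the first exact bind of the order: its need (0, 1, 2, 1) fits the free (0, 1, 3, 1) with zero slack on a requested resource.
Walking it through:
  pool = (0, 1, 3, 1)
  run proc-I (needs (0, 1, 2, 1), free (0, 1, 3, 1)); after release of (0, 2, 0, 2) the pool is (0, 3, 3, 3)
  run proc-E (needs (0, 1, 1, 0), free (0, 3, 3, 3)); after release of (1, 3, 2, 3) the pool is (1, 6, 5, 6)
  run proc-H (needs (0, 5, 2, 2), free (1, 6, 5, 6)); after release of (1, 2, 0, 0) the pool is (2, 8, 5, 6)
  run proc-B (needs (1, 1, 4, 5), free (2, 8, 5, 6)); after release of (0, 1, 0, 1) the pool is (2, 9, 5, 7)
  run proc-D (needs (1, 3, 1, 2), free (2, 9, 5, 7)); after release of (0, 0, 0, 1) the pool is (2, 9, 5, 8)
(3) The exact count: 16 of the possible complete orderings are safe sequences.


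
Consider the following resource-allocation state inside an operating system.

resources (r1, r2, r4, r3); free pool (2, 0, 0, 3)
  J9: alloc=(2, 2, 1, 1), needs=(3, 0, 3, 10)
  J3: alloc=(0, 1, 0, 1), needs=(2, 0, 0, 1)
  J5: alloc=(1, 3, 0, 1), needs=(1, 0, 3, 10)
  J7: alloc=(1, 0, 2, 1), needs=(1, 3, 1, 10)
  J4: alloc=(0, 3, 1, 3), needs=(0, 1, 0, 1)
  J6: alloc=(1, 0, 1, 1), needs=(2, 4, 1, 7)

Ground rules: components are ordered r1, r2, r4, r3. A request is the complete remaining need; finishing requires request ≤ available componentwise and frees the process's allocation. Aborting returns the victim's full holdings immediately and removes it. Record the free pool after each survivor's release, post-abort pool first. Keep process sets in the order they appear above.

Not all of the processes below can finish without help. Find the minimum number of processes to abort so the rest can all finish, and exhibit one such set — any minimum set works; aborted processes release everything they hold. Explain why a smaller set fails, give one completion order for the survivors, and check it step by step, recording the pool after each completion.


Abort J9 and J5.
Key observation: aborting J9 and J5 returns (3, 5, 1, 2), and J7 — hopeless before — runs at step 4 with the returned capacity in the pool.
Minimality, checking each single-abort alternative: J9 alone leaves J5 blocked (short on r3); J3 alone leaves J9 blocked (short on r4 and r3); J5 alone leaves J9 blocked (short on r4 and r3); J7 alone leaves J9 blocked (short on r3); J4 alone leaves J9 blocked (short on r4 and r3); J6 alone leaves J9 blocked (short on r4 and r3).
Survivors finish in the order: J4, J3, J6, J7. Walking it through (pool after the aborts first):
  pool = (5, 5, 1, 5)
  J4 needs (0, 1, 0, 1) <= (5, 5, 1, 5) -> finishes; pool += (0, 3, 1, 3) = (5, 8, 2, 8)
  J3 needs (2, 0, 0, 1) <= (5, 8, 2, 8) -> finishes; pool += (0, 1, 0, 1) = (5, 9, 2, 9)
  J6 needs (2, 4, 1, 7) <= (5, 9, 2, 9) -> finishes; pool += (1, 0, 1, 1) = (6, 9, 3, 10)
  J7 needs (1, 3, 1, 10) <= (6, 9, 3, 10) -> finishes; pool += (1, 0, 2, 1) = (7, 9, 5, 11)


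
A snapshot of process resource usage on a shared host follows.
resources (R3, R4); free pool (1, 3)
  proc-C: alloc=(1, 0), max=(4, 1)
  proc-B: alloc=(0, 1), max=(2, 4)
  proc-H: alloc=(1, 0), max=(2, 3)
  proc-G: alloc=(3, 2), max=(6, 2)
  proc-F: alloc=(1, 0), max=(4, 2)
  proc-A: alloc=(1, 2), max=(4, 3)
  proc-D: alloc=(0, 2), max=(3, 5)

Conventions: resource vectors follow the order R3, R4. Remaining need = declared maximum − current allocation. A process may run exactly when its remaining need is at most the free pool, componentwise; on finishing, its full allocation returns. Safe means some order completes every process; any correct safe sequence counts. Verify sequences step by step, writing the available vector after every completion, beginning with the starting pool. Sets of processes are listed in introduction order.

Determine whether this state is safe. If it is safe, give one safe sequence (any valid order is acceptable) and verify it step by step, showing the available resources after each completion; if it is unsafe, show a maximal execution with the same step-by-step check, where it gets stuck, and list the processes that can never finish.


UNSAFE.
Key observation: the wall is R3: completing proc-H, proc-B brings the pool only to (2, 4), and all the rest need more.
The run proc-H, proc-B cannot be extended any further. Check, step by step:
  pool = (1, 3)
  run proc-H (needs (1, 3), free (1, 3)); after release of (1, 0) the pool is (2, 3)
  run proc-B (needs (2, 3), free (2, 3)); after release of (0, 1) the pool is (2, 4)
  blocked: proc-C wants (3, 1), pool (2, 4) — not enough R3
  blocked: proc-G wants (3, 0), pool (2, 4) — not enough R3
  blocked: proc-F wants (3, 2), pool (2, 4) — not enough R3
  blocked: proc-A wants (3, 1), pool (2, 4) — not enough R3
  blocked: proc-D wants (3, 3), pool (2, 4) — not enough R3
Never able to finish: proc-C, proc-G, proc-F, proc-A and proc-D.


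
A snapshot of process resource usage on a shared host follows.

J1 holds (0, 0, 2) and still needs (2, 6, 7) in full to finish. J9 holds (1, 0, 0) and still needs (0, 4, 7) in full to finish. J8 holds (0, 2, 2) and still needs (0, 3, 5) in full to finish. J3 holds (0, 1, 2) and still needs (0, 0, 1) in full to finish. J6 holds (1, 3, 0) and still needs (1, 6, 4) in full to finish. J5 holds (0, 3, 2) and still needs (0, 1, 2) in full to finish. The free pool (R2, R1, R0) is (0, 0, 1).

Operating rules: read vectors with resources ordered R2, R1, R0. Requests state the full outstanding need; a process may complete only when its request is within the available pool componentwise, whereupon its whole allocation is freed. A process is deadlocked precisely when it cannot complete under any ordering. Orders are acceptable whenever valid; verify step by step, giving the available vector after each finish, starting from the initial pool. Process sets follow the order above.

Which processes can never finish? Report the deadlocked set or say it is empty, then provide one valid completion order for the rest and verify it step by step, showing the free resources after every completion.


Nothing here is deadlocked.
Key observation: the pool covers J3 at once, and every later process fits after earlier releases.
A valid finishing order for the others: J3, J5, J8, J9, J6, J1. Check, step by step:
  pool = (0, 0, 1)
  J3 needs (0, 0, 1) <= (0, 0, 1) -> finishes; pool += (0, 1, 2) = (0, 1, 3)
  J5 needs (0, 1, 2) <= (0, 1, 3) -> finishes; pool += (0, 3, 2) = (0, 4, 5)
  J8 needs (0, 3, 5) <= (0, 4, 5) -> finishes; pool += (0, 2, 2) = (0, 6, 7)
  J9 needs (0, 4, 7) <= (0, 6, 7) -> finishes; pool += (1, 0, 0) = (1, 6, 7)
  J6 needs (1, 6, 4) <= (1, 6, 7) -> finishes; pool += (1, 3, 0) = (2, 9, 7)
  J1 needs (2, 6, 7) <= (2, 9, 7) -> finishes; pool += (0, 0, 2) = (2, 9, 9)


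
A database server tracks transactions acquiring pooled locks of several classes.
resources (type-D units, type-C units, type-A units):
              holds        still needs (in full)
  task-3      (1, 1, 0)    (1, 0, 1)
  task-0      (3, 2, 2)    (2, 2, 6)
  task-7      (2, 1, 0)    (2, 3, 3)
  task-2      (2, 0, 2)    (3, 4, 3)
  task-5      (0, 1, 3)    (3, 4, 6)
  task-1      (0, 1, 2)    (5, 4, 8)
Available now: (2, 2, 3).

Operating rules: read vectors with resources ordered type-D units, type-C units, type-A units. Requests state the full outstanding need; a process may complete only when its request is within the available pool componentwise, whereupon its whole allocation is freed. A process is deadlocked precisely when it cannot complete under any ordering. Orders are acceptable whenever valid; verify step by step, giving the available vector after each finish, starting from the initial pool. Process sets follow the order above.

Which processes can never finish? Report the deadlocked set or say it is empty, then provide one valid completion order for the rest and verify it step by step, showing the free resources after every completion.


Deadlocked: task-0, task-5 and task-1.
Key observation: once task-3, task-7, task-2 finish, the pool peaks at (7, 4, 5) — and every remaining process still needs more type-A units than that.
A valid finishing order for the others: task-3, task-7, task-2. Step-by-step check:
  pool = (2, 2, 3)
  task-3 needs (1, 0, 1) <= (2, 2, 3) -> finishes; pool += (1, 1, 0) = (3, 3, 3)
  task-7 needs (2, 3, 3) <= (3, 3, 3) -> finishes; pool += (2, 1, 0) = (5, 4, 3)
  task-2 needs (3, 4, 3) <= (5, 4, 3) -> finishes; pool += (2, 0, 2) = (7, 4, 5)
None of the blocked processes ever fits:
  task-0 still needs (2, 2, 6) but only (7, 4, 5) is free — short on type-A units
  task-5 still needs (3, 4, 6) but only (7, 4, 5) is free — short on type-A units
  task-1 still needs (5, 4, 8) but only (7, 4, 5) is free — short on type-A units


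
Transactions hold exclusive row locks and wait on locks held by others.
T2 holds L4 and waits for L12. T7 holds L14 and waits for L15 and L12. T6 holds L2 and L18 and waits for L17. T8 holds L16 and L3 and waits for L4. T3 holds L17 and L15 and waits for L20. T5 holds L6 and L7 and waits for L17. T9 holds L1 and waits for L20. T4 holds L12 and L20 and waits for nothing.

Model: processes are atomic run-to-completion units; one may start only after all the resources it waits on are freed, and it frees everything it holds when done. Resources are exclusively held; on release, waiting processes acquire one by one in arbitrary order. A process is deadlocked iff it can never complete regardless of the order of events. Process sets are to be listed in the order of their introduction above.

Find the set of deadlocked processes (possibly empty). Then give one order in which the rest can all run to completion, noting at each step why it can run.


The deadlocked set is empty.
Key observation: no waiting chain loops back on itself — every chain ends at a process that waits on nothing, so everyone eventually runs.
The rest can finish in the order T4, T9, T3, T5, T6, T2, T7, T8.
Check, step by step:
  T4: no waits; runs immediately, freeing L12 and L20
  T9 waits on L20 — all released -> runs and releases L1
  T3 waits on L20 — all released -> runs and releases L17 and L15
  T5 waits on L17 — all released -> runs and releases L6 and L7
  T6 waits on L17 — all released -> runs and releases L2 and L18
  T2 waits on L12 — all released -> runs and releases L4
  T7 waits on L15 and L12 — all released -> runs and releases L14
  T8 waits on L4 — all released -> runs and releases L16 and L3


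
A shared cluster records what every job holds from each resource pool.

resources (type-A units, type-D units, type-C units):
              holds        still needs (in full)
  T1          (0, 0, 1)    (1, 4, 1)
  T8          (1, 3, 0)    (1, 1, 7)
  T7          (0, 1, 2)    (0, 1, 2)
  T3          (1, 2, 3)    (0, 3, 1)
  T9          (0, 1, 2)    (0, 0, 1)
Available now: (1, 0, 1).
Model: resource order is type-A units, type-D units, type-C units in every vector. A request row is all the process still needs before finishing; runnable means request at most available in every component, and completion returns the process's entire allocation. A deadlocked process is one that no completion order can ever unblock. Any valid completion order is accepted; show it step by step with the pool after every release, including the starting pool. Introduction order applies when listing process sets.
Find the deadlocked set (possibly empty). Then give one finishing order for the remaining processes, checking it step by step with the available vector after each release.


Deadlocked set: T1, T8 and T3.
Key observation: after T9, T7 the pool peaks at (1, 2, 5), and each blocked process is short somewhere: T1 on type-D units; T8 on type-C units; T3 on type-D units.
The rest can finish in the order T9, T7. Walking it through:
  pool = (1, 0, 1)
  run T9 (needs (0, 0, 1), free (1, 0, 1)); after release of (0, 1, 2) the pool is (1, 1, 3)
  run T7 (needs (0, 1, 2), free (1, 1, 3)); after release of (0, 1, 2) the pool is (1, 2, 5)
The blocked processes can never fit:
  T1 still needs (1, 4, 1) but only (1, 2, 5) is free — short on type-D units
  T8 still needs (1, 1, 7) but only (1, 2, 5) is free — short on type-C units
  T3 still needs (0, 3, 1) but only (1, 2, 5) is free — short on type-D units


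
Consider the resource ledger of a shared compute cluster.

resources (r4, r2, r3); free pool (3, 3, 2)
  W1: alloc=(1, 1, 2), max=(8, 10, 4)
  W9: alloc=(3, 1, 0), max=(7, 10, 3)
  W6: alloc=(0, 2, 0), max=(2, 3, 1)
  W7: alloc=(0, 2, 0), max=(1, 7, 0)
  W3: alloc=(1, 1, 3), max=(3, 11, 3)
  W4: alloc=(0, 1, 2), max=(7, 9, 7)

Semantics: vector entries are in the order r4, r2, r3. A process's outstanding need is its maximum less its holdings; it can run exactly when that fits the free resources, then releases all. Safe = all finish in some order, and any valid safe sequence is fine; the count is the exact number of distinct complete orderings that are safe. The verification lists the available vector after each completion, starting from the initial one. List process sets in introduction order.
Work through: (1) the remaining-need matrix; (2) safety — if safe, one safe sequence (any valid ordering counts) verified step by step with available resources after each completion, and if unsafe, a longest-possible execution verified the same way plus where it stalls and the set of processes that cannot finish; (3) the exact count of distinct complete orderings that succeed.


(1) Remaining need (order r4, r2, r3):
  W1: (7, 9, 2)
  W9: (4, 9, 3)
  W6: (2, 1, 1)
  W7: (1, 5, 0)
  W3: (2, 10, 0)
  W4: (7, 8, 5)
(2) The state is UNSAFE.
Key observation: once W6, W7 finish, the pool peaks at (3, 7, 2) — and every remaining process still needs more r2 than that.
A maximal execution: W6, W7 — then nothing else fits. Verifying each step:
  pool = (3, 3, 2)
  run W6 (needs (2, 1, 1), free (3, 3, 2)); after release of (0, 2, 0) the pool is (3, 5, 2)
  run W7 (needs (1, 5, 0), free (3, 5, 2)); after release of (0, 2, 0) the pool is (3, 7, 2)
  W1 still needs (7, 9, 2) but only (3, 7, 2) is free — short on r4 and r2
  W9 still needs (4, 9, 3) but only (3, 7, 2) is free — short on r4, r2 and r3
  W3 still needs (2, 10, 0) but only (3, 7, 2) is free — short on r2
  W4 still needs (7, 8, 5) but only (3, 7, 2) is free — short on r4, r2 and r3
Permanently blocked: W1, W9, W3 and W4.
(3) Exactly 0 of the possible complete orderings are safe sequences.


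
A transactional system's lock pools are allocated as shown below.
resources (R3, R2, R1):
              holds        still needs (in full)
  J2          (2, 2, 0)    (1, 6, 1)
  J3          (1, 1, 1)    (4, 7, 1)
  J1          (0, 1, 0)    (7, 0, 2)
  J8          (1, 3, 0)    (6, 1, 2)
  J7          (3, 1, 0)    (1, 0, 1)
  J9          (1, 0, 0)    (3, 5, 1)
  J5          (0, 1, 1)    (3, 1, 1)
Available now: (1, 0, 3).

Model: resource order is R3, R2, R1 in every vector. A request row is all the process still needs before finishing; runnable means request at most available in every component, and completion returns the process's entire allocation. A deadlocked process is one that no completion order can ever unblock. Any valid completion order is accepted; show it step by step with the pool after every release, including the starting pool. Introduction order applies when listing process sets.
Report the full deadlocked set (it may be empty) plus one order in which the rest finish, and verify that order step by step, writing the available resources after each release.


Deadlocked set: J2, J3, J1, J8 and J9.
Key observation: after J7, J5 the pool peaks at (4, 2, 4), and each blocked process is short somewhere: J2 on R2; J3 on R2; J1 on R3; J8 on R3; J9 on R2.
The rest can finish in the order J7, J5. Check, step by step:
  pool = (1, 0, 3)
  J7: need (1, 0, 1) fits (1, 0, 3); releases (3, 1, 0), pool now (4, 1, 3)
  J5: need (3, 1, 1) fits (4, 1, 3); releases (0, 1, 1), pool now (4, 2, 4)
The blocked processes can never fit:
  J2 cannot run: need (1, 6, 1) vs free (4, 2, 4) (insufficient R2)
  J3 cannot run: need (4, 7, 1) vs free (4, 2, 4) (insufficient R2)
  J1 cannot run: need (7, 0, 2) vs free (4, 2, 4) (insufficient R3)
  J8 cannot run: need (6, 1, 2) vs free (4, 2, 4) (insufficient R3)
  J9 cannot run: need (3, 5, 1) vs free (4, 2, 4) (insufficient R2)


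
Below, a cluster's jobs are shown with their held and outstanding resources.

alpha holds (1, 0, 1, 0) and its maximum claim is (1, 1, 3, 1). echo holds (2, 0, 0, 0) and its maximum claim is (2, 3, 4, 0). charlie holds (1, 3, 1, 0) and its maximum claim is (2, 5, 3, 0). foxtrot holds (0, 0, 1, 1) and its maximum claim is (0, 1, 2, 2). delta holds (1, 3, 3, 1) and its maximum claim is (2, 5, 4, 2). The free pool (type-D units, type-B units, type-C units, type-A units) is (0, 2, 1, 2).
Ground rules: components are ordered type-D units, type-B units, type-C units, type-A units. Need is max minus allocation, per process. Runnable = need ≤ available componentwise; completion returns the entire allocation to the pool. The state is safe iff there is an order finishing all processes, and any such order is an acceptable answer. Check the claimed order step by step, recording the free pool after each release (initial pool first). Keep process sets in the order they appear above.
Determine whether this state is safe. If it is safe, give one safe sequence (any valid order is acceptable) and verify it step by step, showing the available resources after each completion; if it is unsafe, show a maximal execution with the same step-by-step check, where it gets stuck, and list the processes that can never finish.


SAFE — a valid safe sequence is foxtrot, alpha, delta, echo, charlie.
Key observation: at foxtrot the run first touches a limit — (0, 1, 1, 1) against (0, 2, 1, 2), exact on a resource it actually requests.
Walking it through:
  pool = (0, 2, 1, 2)
  run foxtrot (needs (0, 1, 1, 1), free (0, 2, 1, 2)); after release of (0, 0, 1, 1) the pool is (0, 2, 2, 3)
  run alpha (needs (0, 1, 2, 1), free (0, 2, 2, 3)); after release of (1, 0, 1, 0) the pool is (1, 2, 3, 3)
  run delta (needs (1, 2, 1, 1), free (1, 2, 3, 3)); after release of (1, 3, 3, 1) the pool is (2, 5, 6, 4)
  run echo (needs (0, 3, 4, 0), free (2, 5, 6, 4)); after release of (2, 0, 0, 0) the pool is (4, 5, 6, 4)
  run charlie (needs (1, 2, 2, 0), free (4, 5, 6, 4)); after release of (1, 3, 1, 0) the pool is (5, 8, 7, 4)


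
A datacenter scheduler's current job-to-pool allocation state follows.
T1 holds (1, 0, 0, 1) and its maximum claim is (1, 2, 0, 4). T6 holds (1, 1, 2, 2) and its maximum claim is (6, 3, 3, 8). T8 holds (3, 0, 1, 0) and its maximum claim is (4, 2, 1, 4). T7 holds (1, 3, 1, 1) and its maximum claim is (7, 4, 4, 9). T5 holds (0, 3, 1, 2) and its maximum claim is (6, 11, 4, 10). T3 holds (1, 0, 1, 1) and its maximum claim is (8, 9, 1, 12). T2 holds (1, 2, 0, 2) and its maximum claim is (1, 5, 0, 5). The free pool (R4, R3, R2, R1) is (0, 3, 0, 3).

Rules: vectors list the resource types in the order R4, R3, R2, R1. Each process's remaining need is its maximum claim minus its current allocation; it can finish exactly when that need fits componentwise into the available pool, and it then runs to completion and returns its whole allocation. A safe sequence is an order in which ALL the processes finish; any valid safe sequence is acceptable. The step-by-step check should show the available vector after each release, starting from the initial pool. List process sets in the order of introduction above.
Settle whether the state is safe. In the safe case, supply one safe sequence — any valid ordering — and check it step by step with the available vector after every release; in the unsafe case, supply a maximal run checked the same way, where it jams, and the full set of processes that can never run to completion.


SAFE — a valid safe sequence is T2, T1, T8, T6, T7, T5, T3.
Key observation: at T2 the run first touches a limit — (0, 3, 0, 3) against (0, 3, 0, 3), exact on a resource it actually requests.
Walking it through:
  pool = (0, 3, 0, 3)
  run T2 (needs (0, 3, 0, 3), free (0, 3, 0, 3)); after release of (1, 2, 0, 2) the pool is (1, 5, 0, 5)
  run T1 (needs (0, 2, 0, 3), free (1, 5, 0, 5)); after release of (1, 0, 0, 1) the pool is (2, 5, 0, 6)
  run T8 (needs (1, 2, 0, 4), free (2, 5, 0, 6)); after release of (3, 0, 1, 0) the pool is (5, 5, 1, 6)
  run T6 (needs (5, 2, 1, 6), free (5, 5, 1, 6)); after release of (1, 1, 2, 2) the pool is (6, 6, 3, 8)
  run T7 (needs (6, 1, 3, 8), free (6, 6, 3, 8)); after release of (1, 3, 1, 1) the pool is (7, 9, 4, 9)
  run T5 (needs (6, 8, 3, 8), free (7, 9, 4, 9)); after release of (0, 3, 1, 2) the pool is (7, 12, 5, 11)
  run T3 (needs (7, 9, 0, 11), free (7, 12, 5, 11)); after release of (1, 0, 1, 1) the pool is (8, 12, 6, 12)


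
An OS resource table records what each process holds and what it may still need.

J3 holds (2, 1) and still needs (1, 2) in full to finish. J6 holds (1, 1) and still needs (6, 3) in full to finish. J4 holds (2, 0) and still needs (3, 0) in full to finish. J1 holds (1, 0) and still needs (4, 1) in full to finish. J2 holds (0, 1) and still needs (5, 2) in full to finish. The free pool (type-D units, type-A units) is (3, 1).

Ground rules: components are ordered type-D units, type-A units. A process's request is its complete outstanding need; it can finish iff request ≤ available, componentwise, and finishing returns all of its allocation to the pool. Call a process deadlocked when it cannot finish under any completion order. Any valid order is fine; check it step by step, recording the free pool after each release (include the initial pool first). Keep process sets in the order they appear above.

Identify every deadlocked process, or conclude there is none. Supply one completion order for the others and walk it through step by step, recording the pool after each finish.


Deadlocked set: J3, J6 and J2.
Key observation: type-A units is the bottleneck — with J4, J1 done the pool holds (6, 1), short of every remaining need.
A valid finishing order for the others: J4, J1. Step-by-step check:
  pool = (3, 1)
  run J4 (needs (3, 0), free (3, 1)); after release of (2, 0) the pool is (5, 1)
  run J1 (needs (4, 1), free (5, 1)); after release of (1, 0) the pool is (6, 1)
The stuck group stays short no matter what:
  blocked: J3 wants (1, 2), pool (6, 1) — not enough type-A units
  blocked: J6 wants (6, 3), pool (6, 1) — not enough type-A units
  blocked: J2 wants (5, 2), pool (6, 1) — not enough type-A units


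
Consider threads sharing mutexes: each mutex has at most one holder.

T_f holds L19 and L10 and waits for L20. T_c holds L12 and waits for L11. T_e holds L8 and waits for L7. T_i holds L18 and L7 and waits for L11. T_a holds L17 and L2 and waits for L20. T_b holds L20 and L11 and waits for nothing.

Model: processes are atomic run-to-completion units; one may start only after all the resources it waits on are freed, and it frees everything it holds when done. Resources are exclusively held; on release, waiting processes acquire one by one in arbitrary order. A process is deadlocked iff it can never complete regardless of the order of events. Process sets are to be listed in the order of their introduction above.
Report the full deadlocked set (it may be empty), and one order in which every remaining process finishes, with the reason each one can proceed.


Nothing here is deadlocked.
Key observation: the wait graph is acyclic; completion cascades from the unblocked processes through everyone else.
The rest can finish in the order T_b, T_i, T_c, T_e, T_f, T_a.
Check, step by step:
  T_b: no waits; runs immediately, freeing L20 and L11
  run T_i (all its waits — L11 — are resolved); releases L18 and L7
  run T_c (all its waits — L11 — are resolved); releases L12
  run T_e (all its waits — L7 — are resolved); releases L8
  run T_f (all its waits — L20 — are resolved); releases L19 and L10
  run T_a (all its waits — L20 — are resolved); releases L17 and L2


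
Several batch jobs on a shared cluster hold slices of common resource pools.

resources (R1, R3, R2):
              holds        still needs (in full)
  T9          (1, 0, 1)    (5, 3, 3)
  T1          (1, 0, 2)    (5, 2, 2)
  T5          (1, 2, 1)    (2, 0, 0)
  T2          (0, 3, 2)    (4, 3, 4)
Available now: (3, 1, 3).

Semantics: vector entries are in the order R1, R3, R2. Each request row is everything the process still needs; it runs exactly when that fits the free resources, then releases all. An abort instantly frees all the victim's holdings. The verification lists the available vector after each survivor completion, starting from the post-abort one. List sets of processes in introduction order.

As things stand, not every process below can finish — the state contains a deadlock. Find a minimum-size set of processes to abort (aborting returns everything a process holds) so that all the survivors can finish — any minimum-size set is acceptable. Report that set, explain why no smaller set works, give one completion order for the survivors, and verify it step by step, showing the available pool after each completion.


Abort T9.
Key observation: no ordering could ever have run T1 before the abort of T9; with (1, 0, 1) back in the pool it fits at step 3.
Minimality: the empty abort set fails — the state is deadlocked as it stands.
The survivors complete as T5, T2, T1. Walking it through (starting from the post-abort pool):
  pool = (4, 1, 4)
  run T5 (needs (2, 0, 0), free (4, 1, 4)); after release of (1, 2, 1) the pool is (5, 3, 5)
  run T2 (needs (4, 3, 4), free (5, 3, 5)); after release of (0, 3, 2) the pool is (5, 6, 7)
  run T1 (needs (5, 2, 2), free (5, 6, 7)); after release of (1, 0, 2) the pool is (6, 6, 9)


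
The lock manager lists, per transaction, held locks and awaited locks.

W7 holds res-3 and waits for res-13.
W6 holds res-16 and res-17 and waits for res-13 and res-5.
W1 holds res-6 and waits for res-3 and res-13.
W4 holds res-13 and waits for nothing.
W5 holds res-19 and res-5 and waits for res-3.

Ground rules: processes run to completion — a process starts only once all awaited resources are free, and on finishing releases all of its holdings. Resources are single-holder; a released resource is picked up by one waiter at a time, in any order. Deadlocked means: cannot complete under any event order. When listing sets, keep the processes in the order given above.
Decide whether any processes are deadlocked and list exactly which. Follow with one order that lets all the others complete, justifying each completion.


No process is deadlocked.
Key observation: although several processes wait, no cycle exists — each chain bottoms out at a free runner.
The rest can finish in the order W4, W7, W5, W6, W1.
Verifying each step:
  W4: no waits; runs immediately, freeing res-13
  W7: everything it awaited (res-13) is free; runs, freeing res-3
  W5: everything it awaited (res-3) is free; runs, freeing res-19 and res-5
  W6: everything it awaited (res-13 and res-5) is free; runs, freeing res-16 and res-17
  W1: everything it awaited (res-3 and res-13) is free; runs, freeing res-6
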